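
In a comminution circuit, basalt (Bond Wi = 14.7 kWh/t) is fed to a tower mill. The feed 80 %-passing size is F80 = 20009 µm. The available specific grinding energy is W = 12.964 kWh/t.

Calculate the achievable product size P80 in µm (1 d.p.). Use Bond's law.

P80 = 110.2 µm

W = 10·Wi·(P80^(-½) − F80^(-½))
P80^(−½) = W/(10 Wi) + F80^(−½)
  = 12.9640/(10·14.7) + 1/√20009 = 0.088190 + 0.007069 = 0.095260
P80 = (1/0.095260)² = 10.4976² = 110.20 µm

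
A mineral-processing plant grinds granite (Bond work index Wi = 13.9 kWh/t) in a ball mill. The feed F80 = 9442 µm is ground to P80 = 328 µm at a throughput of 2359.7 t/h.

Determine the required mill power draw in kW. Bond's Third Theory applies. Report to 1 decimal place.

P = 14735.2 kW

W = 10 Wi (1/√P80 − 1/√F80)  [Bond]
W = 10·13.9·(1/√328 − 1/√9442) = 10·13.9·(0.044925) = 6.2445 kWh/t
Power = W × throughput = 6.2445 kWh/t × 2359.7 t/h = 14735.2 kW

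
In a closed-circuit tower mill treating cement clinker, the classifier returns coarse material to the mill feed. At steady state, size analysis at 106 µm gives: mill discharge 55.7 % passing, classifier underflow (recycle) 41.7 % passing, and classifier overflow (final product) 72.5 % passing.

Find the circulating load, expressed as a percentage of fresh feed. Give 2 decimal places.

Classifier node, passing 106 µm:
(1+r)·d = r·u + o ⇒ r = (o−d)/(d−u)
r = (72.5 − 55.7)/(55.7 − 41.7) = 16.8/14.0 = 1.2000
CL = 100·r = 120.00 %

CL = 120.00 %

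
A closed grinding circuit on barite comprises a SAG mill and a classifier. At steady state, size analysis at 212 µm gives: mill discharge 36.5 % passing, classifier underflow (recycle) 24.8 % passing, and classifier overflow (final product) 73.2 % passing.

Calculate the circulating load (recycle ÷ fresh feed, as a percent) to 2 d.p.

CL = 313.68 %

Two-product formula at 212 µm:
(1+r)d = ru + o → r = (o−d)/(d−u)
r = (73.2 − 36.5)/(36.5 − 24.8) = 36.7/11.7 = 3.1368
CL = 100·r = 313.68 %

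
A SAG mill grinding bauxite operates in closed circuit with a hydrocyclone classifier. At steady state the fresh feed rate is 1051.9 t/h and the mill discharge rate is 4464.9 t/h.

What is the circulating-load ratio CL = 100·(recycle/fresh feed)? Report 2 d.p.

Mill node: discharge = fresh + recycle.
R = M − F = 4464.9 − 1051.9 = 3413.0 t/h
CL = 100·R/F = 100·3413.0/1051.9 = 324.46 %

CL = 324.46 %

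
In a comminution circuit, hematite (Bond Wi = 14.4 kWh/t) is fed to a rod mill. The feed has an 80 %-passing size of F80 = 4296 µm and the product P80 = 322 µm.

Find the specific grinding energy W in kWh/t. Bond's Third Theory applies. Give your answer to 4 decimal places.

W = 5.8278 kWh/t

W = 10·Wi·[P80^(−½) − F80^(−½)]
1/√322 = 0.055728;  1/√4296 = 0.015257
W = 10·14.4·(0.055728 − 0.015257) = 5.8278 kWh/t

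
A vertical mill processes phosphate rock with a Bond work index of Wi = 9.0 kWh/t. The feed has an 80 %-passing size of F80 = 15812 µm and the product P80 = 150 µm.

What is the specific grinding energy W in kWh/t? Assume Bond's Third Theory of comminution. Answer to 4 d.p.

W = 6.6327 kWh/t

W = 10 Wi (P80^-0.5 − F80^-0.5)
1/√150 = 0.081650;  1/√15812 = 0.007953
W = 10·9.0·(0.081650 − 0.007953) = 6.6327 kWh/t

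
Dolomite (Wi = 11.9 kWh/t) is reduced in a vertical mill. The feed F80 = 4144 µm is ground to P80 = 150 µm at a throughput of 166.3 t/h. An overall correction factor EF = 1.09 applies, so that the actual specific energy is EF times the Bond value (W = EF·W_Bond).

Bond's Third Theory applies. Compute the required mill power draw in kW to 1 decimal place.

P = 1426.2 kW

W = 10 Wi / √P80 − 10 Wi / √F80
W = 10·11.9·(1/√150 − 1/√4144) = 10·11.9·(0.066115) = 7.8677 kWh/t
With EF = 1.09: W = 7.8677·1.09 = 8.5758 kWh/t
Mill draw = 8.5758 × 166.3 = 1426.2 kW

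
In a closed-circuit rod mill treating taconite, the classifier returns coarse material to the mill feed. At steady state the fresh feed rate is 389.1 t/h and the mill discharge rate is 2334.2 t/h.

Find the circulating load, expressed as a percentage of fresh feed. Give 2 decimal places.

CL = 499.90 %

Steady state: M = F + R.
R = M − F = 2334.2 − 389.1 = 1945.1 t/h
CL = 100·R/F = 100·1945.1/389.1 = 499.90 %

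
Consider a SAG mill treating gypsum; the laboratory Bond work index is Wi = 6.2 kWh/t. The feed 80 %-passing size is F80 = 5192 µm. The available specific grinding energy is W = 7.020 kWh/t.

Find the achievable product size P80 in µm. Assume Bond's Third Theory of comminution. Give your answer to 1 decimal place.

W = 10 Wi (1/√P80 − 1/√F80)  [Bond]
1/√P80 = 1/√F80 + W/(10·Wi)
  = 7.0200/(10·6.2) + 1/√5192 = 0.113226 + 0.013878 = 0.127104
P80 = (1/0.127104)² = 7.8676² = 61.90 µm

P80 = 61.9 µm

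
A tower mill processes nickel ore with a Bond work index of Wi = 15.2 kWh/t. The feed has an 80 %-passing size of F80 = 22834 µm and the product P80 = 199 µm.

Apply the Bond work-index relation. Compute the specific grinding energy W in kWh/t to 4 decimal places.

W = 9.7691 kWh/t

W = 10 Wi / √P80 − 10 Wi / √F80
1/√199 = 0.070888;  1/√22834 = 0.006618
W = 10·15.2·(0.070888 − 0.006618) = 9.7691 kWh/t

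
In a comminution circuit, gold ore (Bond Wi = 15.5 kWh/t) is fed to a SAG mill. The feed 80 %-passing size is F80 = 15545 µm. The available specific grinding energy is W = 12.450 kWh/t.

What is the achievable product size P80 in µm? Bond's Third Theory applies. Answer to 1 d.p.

W = 10 Wi (1/√P80 − 1/√F80)  [Bond]
⇒ 1/√P80 = W/(10·Wi) + 1/√F80
  = 12.4500/(10·15.5) + 1/√15545 = 0.080323 + 0.008021 = 0.088343
P80 = (1/0.088343)² = 11.3195² = 128.13 µm

P80 = 128.1 µm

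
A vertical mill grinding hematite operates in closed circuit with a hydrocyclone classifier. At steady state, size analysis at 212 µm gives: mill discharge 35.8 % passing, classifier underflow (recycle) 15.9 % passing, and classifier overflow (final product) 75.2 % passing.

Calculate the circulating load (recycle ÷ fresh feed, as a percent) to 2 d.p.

CL = 197.99 %

Classifier node, passing 212 µm:
Fd + Rd = Ru + Fo ⇒ R/F = (o−d)/(d−u)
r = (75.2 − 35.8)/(35.8 − 15.9) = 39.4/19.9 = 1.9799
CL = 100·r = 197.99 %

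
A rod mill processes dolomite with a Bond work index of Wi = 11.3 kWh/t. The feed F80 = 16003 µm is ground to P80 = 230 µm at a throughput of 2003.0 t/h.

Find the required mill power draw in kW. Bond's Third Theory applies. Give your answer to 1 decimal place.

W = 10 Wi (P80^-0.5 − F80^-0.5)
W = 10·11.3·(1/√230 − 1/√16003) = 10·11.3·(0.058033) = 6.5577 kWh/t
P_mill = W·ṁ = 6.5577·2003.0 = 13135.2 kW

P = 13135.2 kW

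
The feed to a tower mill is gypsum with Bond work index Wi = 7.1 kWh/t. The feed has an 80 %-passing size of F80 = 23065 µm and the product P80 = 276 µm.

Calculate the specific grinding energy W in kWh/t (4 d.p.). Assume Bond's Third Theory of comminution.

W = 10·Wi·[P80^(−½) − F80^(−½)]
1/√276 = 0.060193;  1/√23065 = 0.006585
W = 10·7.1·(0.060193 − 0.006585) = 3.8062 kWh/t

W = 3.8062 kWh/t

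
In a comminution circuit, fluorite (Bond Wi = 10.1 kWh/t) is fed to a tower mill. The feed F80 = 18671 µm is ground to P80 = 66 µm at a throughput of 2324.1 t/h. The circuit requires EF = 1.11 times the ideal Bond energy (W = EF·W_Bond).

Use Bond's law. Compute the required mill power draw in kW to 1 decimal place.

P = 30165.2 kW

W = 10·Wi·[P80^(−½) − F80^(−½)]
W = 10·10.1·(1/√66 − 1/√18671) = 10·10.1·(0.115773) = 11.6931 kWh/t
W_actual = 1.11 × 11.6931 = 12.9793 kWh/t
P = W·T = 12.9793·2324.1 = 30165.2 kW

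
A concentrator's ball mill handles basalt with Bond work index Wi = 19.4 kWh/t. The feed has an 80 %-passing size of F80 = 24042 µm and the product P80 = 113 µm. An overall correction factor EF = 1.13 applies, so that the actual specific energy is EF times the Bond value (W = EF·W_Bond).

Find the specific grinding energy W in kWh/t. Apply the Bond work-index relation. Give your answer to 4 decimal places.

W = 19.2087 kWh/t

W_Bond = 10·Wi·(1/√P₈₀ − 1/√F₈₀)
1/√113 = 0.094072;  1/√24042 = 0.006449
W = 10·19.4·(0.094072 − 0.006449) = 16.9988 kWh/t
Corrected W = EF·W_Bond = 1.13·16.9988 = 19.2087 kWh/t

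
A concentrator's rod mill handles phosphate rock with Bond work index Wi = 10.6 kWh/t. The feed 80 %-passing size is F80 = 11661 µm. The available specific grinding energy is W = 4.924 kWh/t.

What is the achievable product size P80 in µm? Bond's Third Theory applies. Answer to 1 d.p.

W = 10 Wi (P80^-0.5 − F80^-0.5)
P80^-0.5 = F80^-0.5 + W/(10 Wi)
  = 4.9240/(10·10.6) + 1/√11661 = 0.046453 + 0.009260 = 0.055713
P80 = (1/0.055713)² = 17.9490² = 322.17 µm

P80 = 322.2 µm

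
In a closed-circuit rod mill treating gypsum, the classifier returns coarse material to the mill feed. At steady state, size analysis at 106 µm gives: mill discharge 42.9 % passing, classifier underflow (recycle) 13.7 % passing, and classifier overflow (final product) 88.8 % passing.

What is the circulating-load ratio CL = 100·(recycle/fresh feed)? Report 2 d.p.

Classifier node, passing 106 µm:
Fd + Rd = Ru + Fo ⇒ R/F = (o−d)/(d−u)
r = (88.8 − 42.9)/(42.9 − 13.7) = 45.9/29.2 = 1.5719
CL = 100·r = 157.19 %

CL = 157.19 %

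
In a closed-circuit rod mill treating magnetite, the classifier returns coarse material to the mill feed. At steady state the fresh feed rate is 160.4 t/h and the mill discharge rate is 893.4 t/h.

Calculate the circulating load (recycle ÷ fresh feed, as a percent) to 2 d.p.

Steady state: M = F + R.
R = M − F = 893.4 − 160.4 = 733.0 t/h
CL = 100·R/F = 100·733.0/160.4 = 456.98 %

CL = 456.98 %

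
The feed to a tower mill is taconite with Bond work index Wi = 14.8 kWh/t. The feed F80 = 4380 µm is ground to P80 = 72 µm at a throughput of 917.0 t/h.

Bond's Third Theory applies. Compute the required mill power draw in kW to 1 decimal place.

W = 10·Wi·[P80^(−½) − F80^(−½)]
W = 10·14.8·(1/√72 − 1/√4380) = 10·14.8·(0.102741) = 15.2057 kWh/t
Power = W × throughput = 15.2057 kWh/t × 917.0 t/h = 13943.6 kW

P = 13943.6 kW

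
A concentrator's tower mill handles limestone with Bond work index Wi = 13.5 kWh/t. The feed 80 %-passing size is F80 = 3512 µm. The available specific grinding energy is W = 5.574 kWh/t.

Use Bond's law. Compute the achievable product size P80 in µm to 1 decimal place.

P80 = 295.6 µm

W = 10 Wi / √P80 − 10 Wi / √F80
⇒ 1/√P80 = W/(10 Wi) + 1/√F80
  = 5.5740/(10·13.5) + 1/√3512 = 0.041289 + 0.016874 = 0.058163
P80 = (1/0.058163)² = 17.1930² = 295.60 µm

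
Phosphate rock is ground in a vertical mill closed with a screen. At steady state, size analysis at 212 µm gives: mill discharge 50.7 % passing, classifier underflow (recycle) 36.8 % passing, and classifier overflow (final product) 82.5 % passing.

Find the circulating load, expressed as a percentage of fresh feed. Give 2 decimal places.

Classifier node, passing 212 µm:
(1+r)d = ru + o → r = (o−d)/(d−u)
r = (82.5 − 50.7)/(50.7 − 36.8) = 31.8/13.9 = 2.2878
CL = 100·r = 228.78 %

CL = 228.78 %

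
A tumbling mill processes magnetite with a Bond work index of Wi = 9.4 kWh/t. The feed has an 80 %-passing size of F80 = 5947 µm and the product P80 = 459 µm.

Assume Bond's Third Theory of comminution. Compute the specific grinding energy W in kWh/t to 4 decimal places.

W = 10 Wi (P80^-0.5 − F80^-0.5)
1/√459 = 0.046676;  1/√5947 = 0.012967
W = 10·9.4·(0.046676 − 0.012967) = 3.1686 kWh/t

W = 3.1686 kWh/t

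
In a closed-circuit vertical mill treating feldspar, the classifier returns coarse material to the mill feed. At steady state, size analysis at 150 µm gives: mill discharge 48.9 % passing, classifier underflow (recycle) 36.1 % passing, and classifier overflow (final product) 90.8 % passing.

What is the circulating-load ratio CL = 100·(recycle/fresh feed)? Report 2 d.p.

CL = 327.34 %

Classifier node, passing 150 µm:
d + r·d = r·u + o → r(d−u) = o−d
r = (90.8 − 48.9)/(48.9 − 36.1) = 41.9/12.8 = 3.2734
CL = 100·r = 327.34 %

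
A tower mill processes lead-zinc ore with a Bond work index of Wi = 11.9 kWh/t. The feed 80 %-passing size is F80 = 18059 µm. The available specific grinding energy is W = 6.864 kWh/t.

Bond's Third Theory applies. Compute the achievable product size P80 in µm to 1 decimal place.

W = 10 Wi (P80^-0.5 − F80^-0.5)
⇒ 1/√P80 = W/(10 Wi) + 1/√F80
  = 6.8640/(10·11.9) + 1/√18059 = 0.057681 + 0.007441 = 0.065122
P80 = (1/0.065122)² = 15.3558² = 235.80 µm

P80 = 235.8 µm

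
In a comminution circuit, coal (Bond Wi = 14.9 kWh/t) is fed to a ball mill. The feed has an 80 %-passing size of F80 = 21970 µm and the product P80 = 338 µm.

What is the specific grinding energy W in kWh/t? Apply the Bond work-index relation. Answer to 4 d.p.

W = 7.0993 kWh/t

Bond: W = 10·Wi·(1/√P80 − 1/√F80)
1/√338 = 0.054393;  1/√21970 = 0.006747
W = 10·14.9·(0.054393 − 0.006747) = 7.0993 kWh/t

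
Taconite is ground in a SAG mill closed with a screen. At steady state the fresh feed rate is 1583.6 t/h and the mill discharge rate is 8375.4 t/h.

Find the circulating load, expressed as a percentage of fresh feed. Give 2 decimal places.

Steady state: M = F + R.
R = M − F = 8375.4 − 1583.6 = 6791.8 t/h
CL = 100·R/F = 100·6791.8/1583.6 = 428.88 %

CL = 428.88 %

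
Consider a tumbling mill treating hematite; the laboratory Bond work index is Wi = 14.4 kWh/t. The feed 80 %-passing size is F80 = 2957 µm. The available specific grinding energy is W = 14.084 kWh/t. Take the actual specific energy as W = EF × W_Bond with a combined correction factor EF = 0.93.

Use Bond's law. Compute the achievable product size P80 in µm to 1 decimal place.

Bond: W = 10·Wi·(1/√P80 − 1/√F80)
W_Bond = W / EF = 14.084 / 0.93 = 15.1441 kWh/t
P80^-0.5 = F80^-0.5 + W_Bond/(10 Wi)
  = 15.1441/(10·14.4) + 1/√2957 = 0.105167 + 0.018390 = 0.123557
P80 = (1/0.123557)² = 8.0934² = 65.50 µm

P80 = 65.5 µm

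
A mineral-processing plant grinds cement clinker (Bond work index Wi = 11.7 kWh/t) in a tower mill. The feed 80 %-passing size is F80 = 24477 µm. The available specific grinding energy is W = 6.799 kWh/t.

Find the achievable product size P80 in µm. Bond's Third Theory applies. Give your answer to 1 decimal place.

P80 = 240.3 µm

W = 10 Wi (1/√P80 − 1/√F80)  [Bond]
⇒ 1/√P80 = W/(10 Wi) + 1/√F80
  = 6.7990/(10·11.7) + 1/√24477 = 0.058111 + 0.006392 = 0.064503
P80 = (1/0.064503)² = 15.5032² = 240.35 µm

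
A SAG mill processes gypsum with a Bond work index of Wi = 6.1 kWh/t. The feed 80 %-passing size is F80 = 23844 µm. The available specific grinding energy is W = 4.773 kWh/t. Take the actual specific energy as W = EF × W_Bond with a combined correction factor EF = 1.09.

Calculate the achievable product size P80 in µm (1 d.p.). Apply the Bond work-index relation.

P80 = 163.3 µm

Bond:  W = 10 Wi (1/√P − 1/√F)
W_Bond = W / EF = 4.773 / 1.09 = 4.3789 kWh/t
P80^(−½) = W_Bond/(10 Wi) + F80^(−½)
  = 4.3789/(10·6.1) + 1/√23844 = 0.071785 + 0.006476 = 0.078261
P80 = (1/0.078261)² = 12.7777² = 163.27 µm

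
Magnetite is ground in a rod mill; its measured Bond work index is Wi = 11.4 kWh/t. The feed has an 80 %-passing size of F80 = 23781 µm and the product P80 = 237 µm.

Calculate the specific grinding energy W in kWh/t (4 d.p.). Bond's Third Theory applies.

W_Bond = 10·Wi·(1/√P₈₀ − 1/√F₈₀)
1/√237 = 0.064957;  1/√23781 = 0.006485
W = 10·11.4·(0.064957 − 0.006485) = 6.6658 kWh/t

W = 6.6658 kWh/t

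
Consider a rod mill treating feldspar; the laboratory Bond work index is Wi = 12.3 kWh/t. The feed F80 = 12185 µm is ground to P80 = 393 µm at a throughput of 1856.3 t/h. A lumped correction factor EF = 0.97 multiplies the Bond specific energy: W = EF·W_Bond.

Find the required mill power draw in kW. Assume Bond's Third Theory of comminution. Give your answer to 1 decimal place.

P = 9165.6 kW

Bond: W = 10·Wi·(1/√P80 − 1/√F80)
W = 10·12.3·(1/√393 − 1/√12185) = 10·12.3·(0.041384) = 5.0903 kWh/t
Corrected W = EF·W_Bond = 0.97·5.0903 = 4.9375 kWh/t
P_mill = W·ṁ = 4.9375·1856.3 = 9165.6 kW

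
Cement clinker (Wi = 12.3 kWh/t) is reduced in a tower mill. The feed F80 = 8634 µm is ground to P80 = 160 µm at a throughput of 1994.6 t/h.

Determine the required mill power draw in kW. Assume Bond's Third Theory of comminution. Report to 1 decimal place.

W = 10 Wi (P80^-0.5 − F80^-0.5)
W = 10·12.3·(1/√160 − 1/√8634) = 10·12.3·(0.068295) = 8.4003 kWh/t
P = W·T = 8.4003·1994.6 = 16755.2 kW

P = 16755.2 kW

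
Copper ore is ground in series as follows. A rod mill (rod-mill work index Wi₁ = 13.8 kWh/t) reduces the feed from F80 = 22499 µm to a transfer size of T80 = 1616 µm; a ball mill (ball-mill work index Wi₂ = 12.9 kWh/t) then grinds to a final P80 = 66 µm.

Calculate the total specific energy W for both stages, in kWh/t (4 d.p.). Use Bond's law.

W = 15.1827 kWh/t

W = 10·Wi·(P80^(-½) − F80^(-½))
Stage 1 (22499→1616 µm, Wi₁=13.8): W₁ = 10·13.8·(0.024876 − 0.006667) = 2.5129 kWh/t
Stage 2 (1616→66 µm, Wi₂=12.9): W₂ = 10·12.9·(0.123091 − 0.024876) = 12.6698 kWh/t
W = W₁ + W₂ = 2.5129 + 12.6698 = 15.1827 kWh/t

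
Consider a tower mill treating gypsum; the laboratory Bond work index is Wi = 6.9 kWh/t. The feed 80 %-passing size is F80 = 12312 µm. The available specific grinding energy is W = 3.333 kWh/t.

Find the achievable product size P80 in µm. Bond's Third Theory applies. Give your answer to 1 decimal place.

W = 10·Wi·[P80^(−½) − F80^(−½)]
1/√P80 = 1/√F80 + W/(10·Wi)
  = 3.3330/(10·6.9) + 1/√12312 = 0.048304 + 0.009012 = 0.057317
P80 = (1/0.057317)² = 17.4469² = 304.40 µm

P80 = 304.4 µm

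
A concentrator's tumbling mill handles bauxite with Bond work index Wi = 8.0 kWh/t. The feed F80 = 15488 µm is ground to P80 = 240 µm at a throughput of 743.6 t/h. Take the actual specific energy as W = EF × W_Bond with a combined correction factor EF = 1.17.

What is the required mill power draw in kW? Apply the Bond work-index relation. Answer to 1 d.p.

Bond: W = 10·Wi·(1/√P80 − 1/√F80)
W = 10·8.0·(1/√240 − 1/√15488) = 10·8.0·(0.056514) = 4.5212 kWh/t
Apply correction: 4.5212 × 1.17 = 5.2897 kWh/t
Mill draw = 5.2897 × 743.6 = 3933.5 kW

P = 3933.5 kW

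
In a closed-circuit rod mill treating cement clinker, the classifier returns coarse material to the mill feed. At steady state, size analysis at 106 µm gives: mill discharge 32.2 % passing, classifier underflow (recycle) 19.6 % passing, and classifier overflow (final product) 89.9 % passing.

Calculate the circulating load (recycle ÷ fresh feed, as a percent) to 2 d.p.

CL = 457.94 %

Mass balance on the −106 µm fraction:
r = (o − d)/(d − u)
r = (89.9 − 32.2)/(32.2 − 19.6) = 57.7/12.6 = 4.5794
CL = 100·r = 457.94 %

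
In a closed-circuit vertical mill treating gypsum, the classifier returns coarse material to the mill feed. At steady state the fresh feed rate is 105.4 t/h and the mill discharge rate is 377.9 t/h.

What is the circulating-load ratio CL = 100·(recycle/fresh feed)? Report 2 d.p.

Discharge = new feed + return, hence
R = M − F = 377.9 − 105.4 = 272.5 t/h
CL = 100·R/F = 100·272.5/105.4 = 258.54 %

CL = 258.54 %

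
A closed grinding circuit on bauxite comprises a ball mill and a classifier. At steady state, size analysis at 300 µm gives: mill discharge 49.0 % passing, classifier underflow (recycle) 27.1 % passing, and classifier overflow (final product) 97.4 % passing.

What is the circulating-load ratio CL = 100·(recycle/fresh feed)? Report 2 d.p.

CL = 221.00 %

Balance %-passing 300 µm (r = R/F):
(1+r)·d = r·u + o ⇒ r = (o−d)/(d−u)
r = (97.4 − 49.0)/(49.0 − 27.1) = 48.4/21.9 = 2.2100
CL = 100·r = 221.00 %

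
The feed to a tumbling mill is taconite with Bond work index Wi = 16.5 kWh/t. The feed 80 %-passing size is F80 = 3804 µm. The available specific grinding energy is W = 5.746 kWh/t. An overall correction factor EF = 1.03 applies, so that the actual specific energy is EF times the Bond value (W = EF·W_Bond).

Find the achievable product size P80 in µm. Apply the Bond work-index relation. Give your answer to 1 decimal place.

Bond: W = 10·Wi·(1/√P80 − 1/√F80)
W_Bond = W / EF = 5.746 / 1.03 = 5.5786 kWh/t
⇒ 1/√P80 = W_Bond/(10 Wi) + 1/√F80
  = 5.5786/(10·16.5) + 1/√3804 = 0.033810 + 0.016214 = 0.050024
P80 = (1/0.050024)² = 19.9906² = 399.62 µm

P80 = 399.6 µm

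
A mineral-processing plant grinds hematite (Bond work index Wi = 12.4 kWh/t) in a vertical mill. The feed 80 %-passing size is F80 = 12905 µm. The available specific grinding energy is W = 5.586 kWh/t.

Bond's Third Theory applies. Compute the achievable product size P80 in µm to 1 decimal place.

Bond:  W = 10 Wi (1/√P − 1/√F)
⇒ 1/√P80 = W/(10 Wi) + 1/√F80
  = 5.5860/(10·12.4) + 1/√12905 = 0.045048 + 0.008803 = 0.053851
P80 = (1/0.053851)² = 18.5697² = 344.83 µm

P80 = 344.8 µm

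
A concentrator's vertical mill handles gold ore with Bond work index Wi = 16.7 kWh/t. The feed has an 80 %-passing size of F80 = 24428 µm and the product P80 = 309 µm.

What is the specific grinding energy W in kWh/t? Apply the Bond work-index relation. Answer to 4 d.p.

W = 10 Wi (1/√P80 − 1/√F80)  [Bond]
1/√309 = 0.056888;  1/√24428 = 0.006398
W = 10·16.7·(0.056888 − 0.006398) = 8.4318 kWh/t

W = 8.4318 kWh/t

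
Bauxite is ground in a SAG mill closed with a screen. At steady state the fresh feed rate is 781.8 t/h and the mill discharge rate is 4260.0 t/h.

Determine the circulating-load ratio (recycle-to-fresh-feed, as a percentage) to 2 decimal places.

CL = 444.90 %

M = F + R at steady state, so:
R = M − F = 4260.0 − 781.8 = 3478.2 t/h
CL = 100·R/F = 100·3478.2/781.8 = 444.90 %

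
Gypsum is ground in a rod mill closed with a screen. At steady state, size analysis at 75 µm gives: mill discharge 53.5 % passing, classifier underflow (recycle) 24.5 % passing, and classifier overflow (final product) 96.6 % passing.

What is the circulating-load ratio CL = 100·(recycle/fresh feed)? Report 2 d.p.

Classifier node, passing 75 µm:
(1+r)d = ru + o → r = (o−d)/(d−u)
r = (96.6 − 53.5)/(53.5 − 24.5) = 43.1/29.0 = 1.4862
CL = 100·r = 148.62 %

CL = 148.62 %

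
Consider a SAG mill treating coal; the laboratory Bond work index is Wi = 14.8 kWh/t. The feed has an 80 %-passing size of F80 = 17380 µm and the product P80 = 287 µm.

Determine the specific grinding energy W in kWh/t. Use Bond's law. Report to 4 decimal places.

W = 7.6135 kWh/t

W = 10·Wi·(P80^(-½) − F80^(-½))
1/√287 = 0.059028;  1/√17380 = 0.007585
W = 10·14.8·(0.059028 − 0.007585) = 7.6135 kWh/t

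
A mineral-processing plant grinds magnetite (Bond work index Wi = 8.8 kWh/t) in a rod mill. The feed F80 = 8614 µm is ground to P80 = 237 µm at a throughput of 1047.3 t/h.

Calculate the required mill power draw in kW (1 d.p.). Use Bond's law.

W = 10·Wi·(P80^(-½) − F80^(-½))
W = 10·8.8·(1/√237 − 1/√8614) = 10·8.8·(0.054182) = 4.7681 kWh/t
Power = W × throughput = 4.7681 kWh/t × 1047.3 t/h = 4993.6 kW

P = 4993.6 kW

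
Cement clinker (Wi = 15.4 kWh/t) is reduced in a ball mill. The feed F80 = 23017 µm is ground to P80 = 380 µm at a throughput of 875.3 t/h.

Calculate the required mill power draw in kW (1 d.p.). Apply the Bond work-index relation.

P = 6026.4 kW

Bond:  W = 10 Wi (1/√P − 1/√F)
W = 10·15.4·(1/√380 − 1/√23017) = 10·15.4·(0.044708) = 6.8850 kWh/t
Power = W × throughput = 6.8850 kWh/t × 875.3 t/h = 6026.4 kW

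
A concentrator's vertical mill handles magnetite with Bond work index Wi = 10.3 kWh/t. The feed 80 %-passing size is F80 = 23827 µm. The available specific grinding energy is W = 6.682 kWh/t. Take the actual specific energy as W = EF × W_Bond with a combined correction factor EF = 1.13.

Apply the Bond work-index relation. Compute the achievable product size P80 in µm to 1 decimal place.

P80 = 245.0 µm

W = 10·Wi·(P80^(-½) − F80^(-½))
W_Bond = W / EF = 6.682 / 1.13 = 5.9133 kWh/t
P80^-0.5 = F80^-0.5 + W_Bond/(10 Wi)
  = 5.9133/(10·10.3) + 1/√23827 = 0.057410 + 0.006478 = 0.063889
P80 = (1/0.063889)² = 15.6522² = 244.99 µm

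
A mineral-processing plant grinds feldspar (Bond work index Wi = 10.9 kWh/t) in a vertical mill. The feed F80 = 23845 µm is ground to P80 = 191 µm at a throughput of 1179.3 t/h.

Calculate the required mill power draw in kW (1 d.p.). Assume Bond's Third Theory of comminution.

P = 8468.7 kW

W = 10 Wi (1/√P80 − 1/√F80)  [Bond]
W = 10·10.9·(1/√191 − 1/√23845) = 10·10.9·(0.065882) = 7.1811 kWh/t
Power = W × throughput = 7.1811 kWh/t × 1179.3 t/h = 8468.7 kW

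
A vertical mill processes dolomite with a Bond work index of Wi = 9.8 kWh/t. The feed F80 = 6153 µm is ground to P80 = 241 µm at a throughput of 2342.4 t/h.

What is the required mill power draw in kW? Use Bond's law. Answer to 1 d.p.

W = 10 Wi / √P80 − 10 Wi / √F80
W = 10·9.8·(1/√241 − 1/√6153) = 10·9.8·(0.051667) = 5.0634 kWh/t
Mill draw = 5.0634 × 2342.4 = 11860.5 kW

P = 11860.5 kW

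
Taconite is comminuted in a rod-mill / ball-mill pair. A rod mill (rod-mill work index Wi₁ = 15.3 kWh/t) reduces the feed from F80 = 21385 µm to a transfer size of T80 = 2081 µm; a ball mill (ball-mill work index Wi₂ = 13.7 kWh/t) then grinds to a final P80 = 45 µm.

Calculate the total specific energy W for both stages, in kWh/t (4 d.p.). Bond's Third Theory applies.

W = 19.7272 kWh/t

W = 10·Wi·(P80^(-½) − F80^(-½))
Stage 1 (21385→2081 µm, Wi₁=15.3): W₁ = 10·15.3·(0.021921 − 0.006838) = 2.3077 kWh/t
Stage 2 (2081→45 µm, Wi₂=13.7): W₂ = 10·13.7·(0.149071 − 0.021921) = 17.4196 kWh/t
W = W₁ + W₂ = 2.3077 + 17.4196 = 19.7272 kWh/t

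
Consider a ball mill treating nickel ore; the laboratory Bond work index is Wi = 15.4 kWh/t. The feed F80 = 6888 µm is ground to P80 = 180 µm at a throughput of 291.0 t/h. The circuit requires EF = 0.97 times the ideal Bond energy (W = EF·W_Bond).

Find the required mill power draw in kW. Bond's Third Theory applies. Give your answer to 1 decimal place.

P = 2716.3 kW

Bond:  W = 10 Wi (1/√P − 1/√F)
W = 10·15.4·(1/√180 − 1/√6888) = 10·15.4·(0.062487) = 9.6229 kWh/t
Corrected W = EF·W_Bond = 0.97·9.6229 = 9.3342 kWh/t
Power = W × throughput = 9.3342 kWh/t × 291.0 t/h = 2716.3 kW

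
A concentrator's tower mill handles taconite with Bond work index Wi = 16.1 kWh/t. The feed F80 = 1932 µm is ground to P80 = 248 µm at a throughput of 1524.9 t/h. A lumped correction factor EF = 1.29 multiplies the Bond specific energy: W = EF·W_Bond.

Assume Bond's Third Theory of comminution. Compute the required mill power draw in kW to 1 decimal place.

P = 12905.6 kW

W = 10 Wi / √P80 − 10 Wi / √F80
W = 10·16.1·(1/√248 − 1/√1932) = 10·16.1·(0.040749) = 6.5606 kWh/t
Corrected W = EF·W_Bond = 1.29·6.5606 = 8.4632 kWh/t
Mill draw = 8.4632 × 1524.9 = 12905.6 kW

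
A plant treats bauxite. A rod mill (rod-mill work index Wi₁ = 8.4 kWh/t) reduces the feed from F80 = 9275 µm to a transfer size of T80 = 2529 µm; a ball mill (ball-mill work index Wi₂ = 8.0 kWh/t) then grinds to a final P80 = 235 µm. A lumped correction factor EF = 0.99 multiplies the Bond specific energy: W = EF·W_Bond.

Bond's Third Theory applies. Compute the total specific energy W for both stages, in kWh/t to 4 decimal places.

W_Bond = 10·Wi·(1/√P₈₀ − 1/√F₈₀)
Stage 1 (9275→2529 µm, Wi₁=8.4): W₁ = 10·8.4·(0.019885 − 0.010383) = 0.7981 kWh/t
Stage 2 (2529→235 µm, Wi₂=8.0): W₂ = 10·8.0·(0.065233 − 0.019885) = 3.6278 kWh/t
W = W₁ + W₂ = 0.7981 + 3.6278 = 4.4260 kWh/t
W_actual = 0.99 × 4.4260 = 4.3817 kWh/t

W = 4.3817 kWh/t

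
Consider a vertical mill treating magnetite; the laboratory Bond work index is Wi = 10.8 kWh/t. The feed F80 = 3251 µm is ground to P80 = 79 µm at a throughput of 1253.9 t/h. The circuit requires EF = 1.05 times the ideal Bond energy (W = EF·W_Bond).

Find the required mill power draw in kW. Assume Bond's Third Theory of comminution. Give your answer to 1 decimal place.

P = 13504.0 kW

W = 10 Wi / √P80 − 10 Wi / √F80
W = 10·10.8·(1/√79 − 1/√3251) = 10·10.8·(0.094970) = 10.2568 kWh/t
W_actual = 1.05 × 10.2568 = 10.7696 kWh/t
P_mill = W·ṁ = 10.7696·1253.9 = 13504.0 kW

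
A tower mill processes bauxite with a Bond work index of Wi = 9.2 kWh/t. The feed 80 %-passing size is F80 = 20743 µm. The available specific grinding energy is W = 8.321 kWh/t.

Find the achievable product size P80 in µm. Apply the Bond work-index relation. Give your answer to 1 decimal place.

P80 = 105.4 µm

W = 10 Wi (1/√P80 − 1/√F80)  [Bond]
P80^(−½) = W/(10 Wi) + F80^(−½)
  = 8.3210/(10·9.2) + 1/√20743 = 0.090446 + 0.006943 = 0.097389
P80 = (1/0.097389)² = 10.2681² = 105.43 µm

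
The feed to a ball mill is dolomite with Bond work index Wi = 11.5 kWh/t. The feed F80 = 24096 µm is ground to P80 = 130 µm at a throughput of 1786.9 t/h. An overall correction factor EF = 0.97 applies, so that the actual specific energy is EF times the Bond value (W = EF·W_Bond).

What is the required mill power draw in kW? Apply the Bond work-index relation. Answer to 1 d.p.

W = 10·Wi·(P80^(-½) − F80^(-½))
W = 10·11.5·(1/√130 − 1/√24096) = 10·11.5·(0.081264) = 9.3453 kWh/t
W_actual = 0.97 × 9.3453 = 9.0650 kWh/t
P = W·T = 9.0650·1786.9 = 16198.2 kW

P = 16198.2 kW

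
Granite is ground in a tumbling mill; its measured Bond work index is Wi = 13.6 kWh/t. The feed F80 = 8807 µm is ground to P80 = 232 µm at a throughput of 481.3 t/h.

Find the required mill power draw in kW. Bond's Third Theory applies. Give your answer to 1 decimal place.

W = 10·Wi·[P80^(−½) − F80^(−½)]
W = 10·13.6·(1/√232 − 1/√8807) = 10·13.6·(0.054997) = 7.4796 kWh/t
P = W·T = 7.4796·481.3 = 3600.0 kW

P = 3600.0 kW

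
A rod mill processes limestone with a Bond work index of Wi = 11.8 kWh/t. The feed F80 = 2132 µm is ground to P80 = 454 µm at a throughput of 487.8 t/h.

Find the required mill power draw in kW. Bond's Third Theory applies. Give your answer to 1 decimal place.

P = 1454.8 kW

W = 10·Wi·[P80^(−½) − F80^(−½)]
W = 10·11.8·(1/√454 − 1/√2132) = 10·11.8·(0.025275) = 2.9824 kWh/t
P_mill = W·ṁ = 2.9824·487.8 = 1454.8 kW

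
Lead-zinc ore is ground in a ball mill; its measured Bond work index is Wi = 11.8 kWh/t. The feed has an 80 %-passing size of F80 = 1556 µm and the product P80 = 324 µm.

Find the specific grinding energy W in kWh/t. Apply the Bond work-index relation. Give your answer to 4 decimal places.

W = 3.5641 kWh/t

W = 10 Wi (1/√P80 − 1/√F80)  [Bond]
1/√324 = 0.055556;  1/√1556 = 0.025351
W = 10·11.8·(0.055556 − 0.025351) = 3.5641 kWh/t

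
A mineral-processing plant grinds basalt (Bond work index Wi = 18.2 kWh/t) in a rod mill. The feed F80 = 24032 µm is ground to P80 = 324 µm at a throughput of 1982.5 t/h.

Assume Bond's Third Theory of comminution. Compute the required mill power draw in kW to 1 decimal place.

W = 10 Wi (1/√P80 − 1/√F80)  [Bond]
W = 10·18.2·(1/√324 − 1/√24032) = 10·18.2·(0.049105) = 8.9371 kWh/t
Power = W × throughput = 8.9371 kWh/t × 1982.5 t/h = 17717.8 kW

P = 17717.8 kW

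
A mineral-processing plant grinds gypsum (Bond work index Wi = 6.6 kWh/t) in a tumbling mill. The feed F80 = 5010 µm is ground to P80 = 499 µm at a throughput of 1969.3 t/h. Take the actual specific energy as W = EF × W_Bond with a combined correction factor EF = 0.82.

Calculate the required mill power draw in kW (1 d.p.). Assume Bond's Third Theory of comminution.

P = 3265.4 kW

W = 10·Wi·(P80^(-½) − F80^(-½))
W = 10·6.6·(1/√499 − 1/√5010) = 10·6.6·(0.030638) = 2.0221 kWh/t
W_actual = 0.82 × 2.0221 = 1.6581 kWh/t
Power = W × throughput = 1.6581 kWh/t × 1969.3 t/h = 3265.4 kW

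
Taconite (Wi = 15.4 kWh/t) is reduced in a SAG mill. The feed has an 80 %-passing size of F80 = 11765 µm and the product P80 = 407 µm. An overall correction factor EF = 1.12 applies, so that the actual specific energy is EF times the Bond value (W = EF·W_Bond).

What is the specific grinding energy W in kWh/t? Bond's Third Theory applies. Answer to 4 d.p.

Bond: W = 10·Wi·(1/√P80 − 1/√F80)
1/√407 = 0.049568;  1/√11765 = 0.009219
W = 10·15.4·(0.049568 − 0.009219) = 6.2137 kWh/t
W_actual = 1.12 × 6.2137 = 6.9593 kWh/t

W = 6.9593 kWh/t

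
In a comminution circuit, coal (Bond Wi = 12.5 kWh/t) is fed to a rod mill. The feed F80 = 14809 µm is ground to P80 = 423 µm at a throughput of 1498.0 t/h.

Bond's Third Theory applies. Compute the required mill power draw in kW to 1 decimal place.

W = 10 Wi (1/√P80 − 1/√F80)  [Bond]
W = 10·12.5·(1/√423 − 1/√14809) = 10·12.5·(0.040404) = 5.0505 kWh/t
P = W·T = 5.0505·1498.0 = 7565.7 kW

P = 7565.7 kW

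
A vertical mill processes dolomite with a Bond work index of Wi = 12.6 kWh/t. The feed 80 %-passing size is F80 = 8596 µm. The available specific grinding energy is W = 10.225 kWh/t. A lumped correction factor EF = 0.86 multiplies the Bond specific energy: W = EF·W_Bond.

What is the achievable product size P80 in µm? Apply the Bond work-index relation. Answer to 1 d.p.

W = 10·Wi·[P80^(−½) − F80^(−½)]
W_Bond = W / EF = 10.225 / 0.86 = 11.8895 kWh/t
P80^(−½) = W_Bond/(10 Wi) + F80^(−½)
  = 11.8895/(10·12.6) + 1/√8596 = 0.094361 + 0.010786 = 0.105147
P80 = (1/0.105147)² = 9.5105² = 90.45 µm

P80 = 90.4 µm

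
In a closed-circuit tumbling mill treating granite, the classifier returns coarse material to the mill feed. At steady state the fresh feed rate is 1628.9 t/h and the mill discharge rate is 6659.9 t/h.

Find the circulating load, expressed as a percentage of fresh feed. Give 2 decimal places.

CL = 308.86 %

Discharge = new feed + return, hence
R = M − F = 6659.9 − 1628.9 = 5031.0 t/h
CL = 100·R/F = 100·5031.0/1628.9 = 308.86 %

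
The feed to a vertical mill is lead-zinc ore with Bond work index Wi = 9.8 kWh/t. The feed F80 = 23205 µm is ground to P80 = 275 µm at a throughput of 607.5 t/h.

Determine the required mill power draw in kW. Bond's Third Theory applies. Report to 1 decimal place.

P = 3199.3 kW

W_Bond = 10·Wi·(1/√P₈₀ − 1/√F₈₀)
W = 10·9.8·(1/√275 − 1/√23205) = 10·9.8·(0.053738) = 5.2663 kWh/t
Power = W × throughput = 5.2663 kWh/t × 607.5 t/h = 3199.3 kW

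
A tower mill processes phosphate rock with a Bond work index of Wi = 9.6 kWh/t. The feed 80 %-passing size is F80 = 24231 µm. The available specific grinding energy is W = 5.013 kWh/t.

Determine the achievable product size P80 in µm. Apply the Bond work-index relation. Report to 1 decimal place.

Bond:  W = 10 Wi (1/√P − 1/√F)
1/√P80 = 1/√F80 + W/(10·Wi)
  = 5.0130/(10·9.6) + 1/√24231 = 0.052219 + 0.006424 = 0.058643
P80 = (1/0.058643)² = 17.0524² = 290.78 µm

P80 = 290.8 µm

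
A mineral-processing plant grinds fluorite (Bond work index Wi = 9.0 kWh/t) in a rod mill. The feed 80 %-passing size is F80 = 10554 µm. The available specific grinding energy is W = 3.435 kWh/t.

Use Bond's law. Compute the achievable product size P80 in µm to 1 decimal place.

Bond: W = 10·Wi·(1/√P80 − 1/√F80)
⇒ 1/√P80 = W/(10 Wi) + 1/√F80
  = 3.4350/(10·9.0) + 1/√10554 = 0.038167 + 0.009734 = 0.047901
P80 = (1/0.047901)² = 20.8765² = 435.83 µm

P80 = 435.8 µm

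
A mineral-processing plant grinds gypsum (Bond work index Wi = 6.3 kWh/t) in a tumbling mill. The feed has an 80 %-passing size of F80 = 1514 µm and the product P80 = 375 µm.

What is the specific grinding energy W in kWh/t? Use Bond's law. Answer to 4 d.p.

W = 10·Wi·(P80^(-½) − F80^(-½))
1/√375 = 0.051640;  1/√1514 = 0.025700
W = 10·6.3·(0.051640 − 0.025700) = 1.6342 kWh/t

W = 1.6342 kWh/t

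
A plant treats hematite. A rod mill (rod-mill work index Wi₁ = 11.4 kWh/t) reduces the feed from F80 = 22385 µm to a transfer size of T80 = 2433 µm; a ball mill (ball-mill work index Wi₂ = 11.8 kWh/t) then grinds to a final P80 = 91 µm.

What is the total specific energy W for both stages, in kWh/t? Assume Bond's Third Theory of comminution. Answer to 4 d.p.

Bond: W = 10·Wi·(1/√P80 − 1/√F80)
Stage 1 (22385→2433 µm, Wi₁=11.4): W₁ = 10·11.4·(0.020274 − 0.006684) = 1.5492 kWh/t
Stage 2 (2433→91 µm, Wi₂=11.8): W₂ = 10·11.8·(0.104828 − 0.020274) = 9.9775 kWh/t
W = W₁ + W₂ = 1.5492 + 9.9775 = 11.5267 kWh/t

W = 11.5267 kWh/t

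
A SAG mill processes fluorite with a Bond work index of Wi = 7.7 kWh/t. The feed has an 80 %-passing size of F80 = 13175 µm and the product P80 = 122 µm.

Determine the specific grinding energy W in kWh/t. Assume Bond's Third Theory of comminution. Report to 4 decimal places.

W = 6.3004 kWh/t

W = 10 Wi (1/√P80 − 1/√F80)  [Bond]
1/√122 = 0.090536;  1/√13175 = 0.008712
W = 10·7.7·(0.090536 − 0.008712) = 6.3004 kWh/t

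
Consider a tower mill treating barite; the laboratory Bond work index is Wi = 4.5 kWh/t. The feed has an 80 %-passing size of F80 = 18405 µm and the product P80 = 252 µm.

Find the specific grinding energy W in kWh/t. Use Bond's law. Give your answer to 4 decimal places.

W = 2.5030 kWh/t

W = 10 Wi (P80^-0.5 − F80^-0.5)
1/√252 = 0.062994;  1/√18405 = 0.007371
W = 10·4.5·(0.062994 − 0.007371) = 2.5030 kWh/t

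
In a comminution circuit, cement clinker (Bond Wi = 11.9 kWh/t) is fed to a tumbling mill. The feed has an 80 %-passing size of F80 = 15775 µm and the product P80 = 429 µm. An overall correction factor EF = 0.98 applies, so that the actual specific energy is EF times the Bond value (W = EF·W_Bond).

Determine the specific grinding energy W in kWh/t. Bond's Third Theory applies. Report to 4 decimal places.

W = 4.7020 kWh/t

W = 10 Wi (1/√P80 − 1/√F80)  [Bond]
1/√429 = 0.048280;  1/√15775 = 0.007962
W = 10·11.9·(0.048280 − 0.007962) = 4.7979 kWh/t
W_actual = 0.98 × 4.7979 = 4.7020 kWh/t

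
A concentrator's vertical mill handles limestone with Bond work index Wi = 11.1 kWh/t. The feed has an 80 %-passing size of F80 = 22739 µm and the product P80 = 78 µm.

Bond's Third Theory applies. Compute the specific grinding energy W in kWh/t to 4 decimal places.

W = 11.8322 kWh/t

W = 10 Wi (1/√P80 − 1/√F80)  [Bond]
1/√78 = 0.113228;  1/√22739 = 0.006632
W = 10·11.1·(0.113228 − 0.006632) = 11.8322 kWh/t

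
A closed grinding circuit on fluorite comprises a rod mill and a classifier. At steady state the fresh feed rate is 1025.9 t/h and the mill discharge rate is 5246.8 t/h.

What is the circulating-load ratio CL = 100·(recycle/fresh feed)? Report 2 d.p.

CL = 411.43 %

Mill node: discharge = fresh + recycle.
R = M − F = 5246.8 − 1025.9 = 4220.9 t/h
CL = 100·R/F = 100·4220.9/1025.9 = 411.43 %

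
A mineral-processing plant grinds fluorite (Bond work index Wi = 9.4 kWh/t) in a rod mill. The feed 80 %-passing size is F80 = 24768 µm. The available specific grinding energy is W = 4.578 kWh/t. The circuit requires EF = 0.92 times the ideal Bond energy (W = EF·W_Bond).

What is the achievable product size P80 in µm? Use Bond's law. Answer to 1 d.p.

W = 10 Wi / √P80 − 10 Wi / √F80
W_Bond = W / EF = 4.578 / 0.92 = 4.9761 kWh/t
⇒ 1/√P80 = W_Bond/(10·Wi) + 1/√F80
  = 4.9761/(10·9.4) + 1/√24768 = 0.052937 + 0.006354 = 0.059291
P80 = (1/0.059291)² = 16.8659² = 284.46 µm

P80 = 284.5 µm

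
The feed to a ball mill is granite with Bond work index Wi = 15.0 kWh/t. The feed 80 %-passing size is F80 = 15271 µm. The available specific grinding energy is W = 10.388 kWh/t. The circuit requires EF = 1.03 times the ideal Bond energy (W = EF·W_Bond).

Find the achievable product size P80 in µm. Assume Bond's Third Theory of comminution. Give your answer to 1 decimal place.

Bond: W = 10·Wi·(1/√P80 − 1/√F80)
W_Bond = W / EF = 10.388 / 1.03 = 10.0854 kWh/t
⇒ 1/√P80 = W_Bond/(10 Wi) + 1/√F80
  = 10.0854/(10·15.0) + 1/√15271 = 0.067236 + 0.008092 = 0.075328
P80 = (1/0.075328)² = 13.2752² = 176.23 µm

P80 = 176.2 µm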